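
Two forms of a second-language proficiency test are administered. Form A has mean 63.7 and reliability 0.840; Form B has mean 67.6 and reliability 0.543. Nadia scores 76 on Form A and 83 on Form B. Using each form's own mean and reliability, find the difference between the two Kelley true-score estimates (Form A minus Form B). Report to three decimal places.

-1.930

T̂_A = 0.840(76) + 0.160(63.7) = 74.03200
T̂_B = 0.543(83) + 0.457(67.6) = 75.96220
T̂_A − T̂_B = -1.93020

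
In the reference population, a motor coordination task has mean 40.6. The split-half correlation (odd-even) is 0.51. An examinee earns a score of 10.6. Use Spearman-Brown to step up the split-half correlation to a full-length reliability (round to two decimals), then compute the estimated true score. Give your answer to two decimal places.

20.20

Spearman-Brown: ρ = 2r/(1 + r) = 2(0.51)/(1 + 0.51) = 1.020/1.51 = 0.6755 → 0.68
T̂ = ρX + (1 − ρ)μ
  = 0.68 × 10.6 + 0.32 × 40.6
  = 7.208 + 12.992
  = 20.200
  ≈ 20.20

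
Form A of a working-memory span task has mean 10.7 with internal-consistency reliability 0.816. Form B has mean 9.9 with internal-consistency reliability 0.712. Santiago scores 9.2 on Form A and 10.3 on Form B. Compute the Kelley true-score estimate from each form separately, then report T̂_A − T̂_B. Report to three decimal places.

T̂_A = 0.816(9.2) + 0.184(10.7) = 9.47600
T̂_B = 0.712(10.3) + 0.288(9.9) = 10.18480
T̂_A − T̂_B = -0.70880

-0.709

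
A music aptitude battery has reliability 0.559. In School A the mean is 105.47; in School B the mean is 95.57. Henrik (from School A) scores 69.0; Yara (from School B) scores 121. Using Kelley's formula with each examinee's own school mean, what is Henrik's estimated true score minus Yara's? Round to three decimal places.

T̂_Henrik = 0.559(69.0) + 0.441(105.47) = 85.08327
T̂_Yara = 0.559(121) + 0.441(95.57) = 109.78537
Difference = 85.08327 − 109.78537 = -24.70210

-24.702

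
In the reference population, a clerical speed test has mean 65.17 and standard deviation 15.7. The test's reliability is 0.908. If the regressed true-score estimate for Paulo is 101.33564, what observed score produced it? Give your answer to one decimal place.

T̂ = ρX + (1 − ρ)μ  ⇒  X = (T̂ − (1 − ρ)μ) / ρ
X = (101.33564 − 0.092 × 65.17) / 0.908 = (101.33564 − 5.99564) / 0.908 = 95.34000 / 0.908 = 105.000

105.0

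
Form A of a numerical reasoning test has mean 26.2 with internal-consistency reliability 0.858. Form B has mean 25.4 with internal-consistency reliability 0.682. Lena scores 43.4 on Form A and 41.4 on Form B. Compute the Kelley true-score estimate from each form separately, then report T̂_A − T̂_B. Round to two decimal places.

T̂_A = 0.858(43.4) + 0.142(26.2) = 40.9576
T̂_B = 0.682(41.4) + 0.318(25.4) = 36.3120
T̂_A − T̂_B = 4.6456

4.65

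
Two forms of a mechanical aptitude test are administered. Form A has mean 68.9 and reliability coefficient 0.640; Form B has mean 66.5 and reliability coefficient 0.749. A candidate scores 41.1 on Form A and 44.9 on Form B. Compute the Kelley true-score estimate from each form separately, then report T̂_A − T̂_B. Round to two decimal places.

0.79

T̂_A = 0.640(41.1) + 0.360(68.9) = 51.1080
T̂_B = 0.749(44.9) + 0.251(66.5) = 50.3216
T̂_A − T̂_B = 0.7864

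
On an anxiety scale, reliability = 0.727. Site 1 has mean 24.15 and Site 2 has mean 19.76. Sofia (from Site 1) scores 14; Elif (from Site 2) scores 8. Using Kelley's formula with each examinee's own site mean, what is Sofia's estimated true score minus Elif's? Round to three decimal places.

T̂_Sofia = 0.727(14) + 0.273(24.15) = 16.77095
T̂_Elif = 0.727(8) + 0.273(19.76) = 11.21048
Difference = 16.77095 − 11.21048 = 5.56047

5.560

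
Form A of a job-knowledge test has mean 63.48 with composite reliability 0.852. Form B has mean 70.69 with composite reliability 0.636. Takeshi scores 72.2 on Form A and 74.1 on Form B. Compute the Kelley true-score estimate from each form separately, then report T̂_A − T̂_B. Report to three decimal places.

T̂_A = 0.852(72.2) + 0.148(63.48) = 70.90944
T̂_B = 0.636(74.1) + 0.364(70.69) = 72.85876
T̂_A − T̂_B = -1.94932

-1.949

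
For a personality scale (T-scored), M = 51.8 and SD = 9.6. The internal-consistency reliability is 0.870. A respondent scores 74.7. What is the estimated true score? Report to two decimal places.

T̂ = 0.870(74.7) + 0.130(51.8) = 64.9890 + 6.7340 = 71.723 → 71.72

71.72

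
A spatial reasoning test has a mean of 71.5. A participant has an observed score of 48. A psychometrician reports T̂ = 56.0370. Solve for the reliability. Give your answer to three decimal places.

T̂ = ρX + (1 − ρ)μ  ⇒  T̂ − μ = ρ(X − μ)
ρ = (T̂ − μ)/(X − μ) = (56.0370 − 71.5) / (48 − 71.5) = -15.4630 / -23.5 = 0.65800

0.658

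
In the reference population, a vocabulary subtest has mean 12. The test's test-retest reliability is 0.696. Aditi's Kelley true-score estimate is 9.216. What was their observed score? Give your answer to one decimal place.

8.0

T̂ = ρX + (1 − ρ)μ  ⇒  X = (T̂ − (1 − ρ)μ) / ρ
X = (9.216 − 0.304 × 12) / 0.696 = (9.216 − 3.648) / 0.696 = 5.568 / 0.696 = 8.000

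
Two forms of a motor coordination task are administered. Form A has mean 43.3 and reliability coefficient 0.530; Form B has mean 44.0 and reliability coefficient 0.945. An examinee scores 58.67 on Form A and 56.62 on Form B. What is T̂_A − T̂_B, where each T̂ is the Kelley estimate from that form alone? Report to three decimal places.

T̂_A = 0.530(58.67) + 0.470(43.3) = 51.44610
T̂_B = 0.945(56.62) + 0.055(44.0) = 55.92590
T̂_A − T̂_B = -4.47980

-4.480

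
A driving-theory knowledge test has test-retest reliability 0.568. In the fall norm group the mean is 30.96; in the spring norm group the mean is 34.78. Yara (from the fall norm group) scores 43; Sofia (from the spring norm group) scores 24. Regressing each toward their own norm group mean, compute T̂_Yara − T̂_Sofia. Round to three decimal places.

T̂_Yara = 0.568(43) + 0.432(30.96) = 37.79872
T̂_Sofia = 0.568(24) + 0.432(34.78) = 28.65696
Difference = 37.79872 − 28.65696 = 9.14176

9.142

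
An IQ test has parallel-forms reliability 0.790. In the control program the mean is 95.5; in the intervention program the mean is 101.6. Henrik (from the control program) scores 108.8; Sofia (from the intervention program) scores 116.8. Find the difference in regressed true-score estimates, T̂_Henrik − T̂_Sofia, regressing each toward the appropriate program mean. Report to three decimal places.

-7.601

T̂_Henrik = 0.790(108.8) + 0.210(95.5) = 106.00700
T̂_Sofia = 0.790(116.8) + 0.210(101.6) = 113.60800
Difference = 106.00700 − 113.60800 = -7.60100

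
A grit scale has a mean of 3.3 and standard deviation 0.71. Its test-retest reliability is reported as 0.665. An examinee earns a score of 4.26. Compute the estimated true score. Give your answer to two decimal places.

3.94

T̂ = 0.665(4.26) + 0.335(3.3) = 2.83290 + 1.1055 = 3.938 → 3.94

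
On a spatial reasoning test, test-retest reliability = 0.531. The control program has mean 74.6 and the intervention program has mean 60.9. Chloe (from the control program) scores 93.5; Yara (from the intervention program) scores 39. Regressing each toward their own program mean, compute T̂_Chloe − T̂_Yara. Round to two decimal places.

T̂_Chloe = 0.531(93.5) + 0.469(74.6) = 84.6359
T̂_Yara = 0.531(39) + 0.469(60.9) = 49.2711
Difference = 84.6359 − 49.2711 = 35.3648

35.36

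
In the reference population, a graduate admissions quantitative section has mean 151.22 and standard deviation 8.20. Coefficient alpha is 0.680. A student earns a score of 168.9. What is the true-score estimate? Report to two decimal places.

Kelley's formula gives T̂ = 0.680·168.9 + 0.320·151.22 = 114.8520 + 48.39040 = 163.242.

163.24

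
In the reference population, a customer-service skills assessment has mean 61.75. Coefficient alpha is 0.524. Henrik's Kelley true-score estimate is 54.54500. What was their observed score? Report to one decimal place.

48.0

T̂ = ρX + (1 − ρ)μ  ⇒  X = (T̂ − (1 − ρ)μ) / ρ
X = (54.54500 − 0.476 × 61.75) / 0.524 = (54.54500 − 29.39300) / 0.524 = 25.15200 / 0.524 = 48.000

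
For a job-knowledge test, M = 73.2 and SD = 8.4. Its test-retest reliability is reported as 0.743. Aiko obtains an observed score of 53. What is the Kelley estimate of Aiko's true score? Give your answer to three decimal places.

T̂ = 0.743(53) + 0.257(73.2) = 39.379 + 18.8124 = 58.1914 → 58.191

58.191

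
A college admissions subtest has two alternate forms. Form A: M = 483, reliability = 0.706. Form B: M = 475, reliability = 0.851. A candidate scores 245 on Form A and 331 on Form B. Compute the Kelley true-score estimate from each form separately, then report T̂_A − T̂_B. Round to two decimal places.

-37.48

T̂_A = 0.706(245) + 0.294(483) = 314.9720
T̂_B = 0.851(331) + 0.149(475) = 352.4560
T̂_A − T̂_B = -37.4840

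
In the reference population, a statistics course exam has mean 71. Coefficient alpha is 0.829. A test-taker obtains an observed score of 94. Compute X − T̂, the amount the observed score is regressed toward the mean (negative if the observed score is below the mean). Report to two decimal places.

3.93

T̂ = ρX + (1 − ρ)μ
  = 0.829 × 94 + 0.171 × 71
  = 77.926 + 12.141
  = 90.0670
  ≈ 90.067
X − T̂ = 94 − 90.067 = 3.933 → 3.93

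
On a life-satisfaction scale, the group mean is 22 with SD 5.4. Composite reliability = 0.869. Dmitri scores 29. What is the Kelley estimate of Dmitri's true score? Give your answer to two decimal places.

T̂ = 0.869(29) + 0.131(22) = 25.201 + 2.882 = 28.083 → 28.08

28.08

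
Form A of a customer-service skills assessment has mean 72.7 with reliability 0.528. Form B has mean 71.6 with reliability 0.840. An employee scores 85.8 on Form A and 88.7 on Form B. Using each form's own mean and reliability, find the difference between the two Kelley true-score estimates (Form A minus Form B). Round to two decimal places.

-6.35

T̂_A = 0.528(85.8) + 0.472(72.7) = 79.6168
T̂_B = 0.840(88.7) + 0.160(71.6) = 85.9640
T̂_A − T̂_B = -6.3472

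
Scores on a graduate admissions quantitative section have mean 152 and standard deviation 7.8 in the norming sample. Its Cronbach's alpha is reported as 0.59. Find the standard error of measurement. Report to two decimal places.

SEM = SD · √(1 − ρ) = 7.8 × √0.41 = 7.8 × 0.6403 = 4.994

4.99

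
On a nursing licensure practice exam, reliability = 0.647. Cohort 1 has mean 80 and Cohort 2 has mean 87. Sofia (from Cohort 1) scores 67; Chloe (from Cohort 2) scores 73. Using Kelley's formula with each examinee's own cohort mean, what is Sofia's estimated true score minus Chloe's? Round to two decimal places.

T̂_Sofia = 0.647(67) + 0.353(80) = 71.5890
T̂_Chloe = 0.647(73) + 0.353(87) = 77.9420
Difference = 71.5890 − 77.9420 = -6.3530

-6.35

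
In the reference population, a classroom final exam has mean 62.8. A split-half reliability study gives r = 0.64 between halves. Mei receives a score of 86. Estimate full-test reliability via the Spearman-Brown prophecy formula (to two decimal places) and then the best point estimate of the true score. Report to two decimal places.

80.90

Spearman-Brown: ρ = 2r/(1 + r) = 2(0.64)/(1 + 0.64) = 1.280/1.64 = 0.7805 → 0.78
Weight the observed score by reliability and the mean by (1 − reliability): T̂ = 0.78·86 + 0.22·62.8 = 67.08 + 13.816 = 80.896.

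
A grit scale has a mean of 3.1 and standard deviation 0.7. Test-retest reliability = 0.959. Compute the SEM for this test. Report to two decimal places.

SEM = SD · √(1 − ρ) = 0.7 × √0.041 = 0.7 × 0.2025 = 0.142

0.14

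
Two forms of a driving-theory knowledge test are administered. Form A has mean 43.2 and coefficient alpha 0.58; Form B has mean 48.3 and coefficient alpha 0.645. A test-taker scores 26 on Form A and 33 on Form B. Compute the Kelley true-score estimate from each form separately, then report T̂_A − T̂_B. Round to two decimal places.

T̂_A = 0.58(26) + 0.42(43.2) = 33.2240
T̂_B = 0.645(33) + 0.355(48.3) = 38.4315
T̂_A − T̂_B = -5.2075

-5.21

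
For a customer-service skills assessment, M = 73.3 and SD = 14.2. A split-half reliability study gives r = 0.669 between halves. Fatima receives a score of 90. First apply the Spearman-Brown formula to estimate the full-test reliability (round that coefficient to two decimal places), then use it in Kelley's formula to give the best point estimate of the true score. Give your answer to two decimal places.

Spearman-Brown: ρ = 2r/(1 + r) = 2(0.669)/(1 + 0.669) = 1.3380/1.669 = 0.8017 → 0.80
T̂ = ρX + (1 − ρ)μ
  = 0.80 × 90 + 0.20 × 73.3
  = 72.00 + 14.660
  = 86.660
  ≈ 86.66

86.66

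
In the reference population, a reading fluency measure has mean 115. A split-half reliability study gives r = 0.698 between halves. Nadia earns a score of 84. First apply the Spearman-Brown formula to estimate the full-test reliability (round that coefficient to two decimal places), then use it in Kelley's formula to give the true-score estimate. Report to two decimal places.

Spearman-Brown: ρ = 2r/(1 + r) = 2(0.698)/(1 + 0.698) = 1.3960/1.698 = 0.8221 → 0.82
Regress the observed score toward the mean by the unreliability: T̂ = 0.82·84 + 0.18·115 = 68.88 + 20.70 = 89.580.

89.58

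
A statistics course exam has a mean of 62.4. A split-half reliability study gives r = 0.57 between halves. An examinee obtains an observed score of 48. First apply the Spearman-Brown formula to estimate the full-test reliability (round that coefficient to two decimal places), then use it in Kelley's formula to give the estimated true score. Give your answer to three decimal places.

Spearman-Brown: ρ = 2r/(1 + r) = 2(0.57)/(1 + 0.57) = 1.140/1.57 = 0.7261 → 0.73
Kelley's formula gives T̂ = 0.73·48 + 0.27·62.4 = 35.04 + 16.848 = 51.8880.

51.888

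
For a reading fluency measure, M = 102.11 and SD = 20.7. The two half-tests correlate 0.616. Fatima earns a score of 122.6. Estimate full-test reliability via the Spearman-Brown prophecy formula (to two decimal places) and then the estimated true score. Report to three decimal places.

Spearman-Brown: ρ = 2r/(1 + r) = 2(0.616)/(1 + 0.616) = 1.2320/1.616 = 0.7624 → 0.76
T̂ = ρX + (1 − ρ)μ
  = 0.76 × 122.6 + 0.24 × 102.11
  = 93.176 + 24.5064
  = 117.6824
  ≈ 117.682

117.682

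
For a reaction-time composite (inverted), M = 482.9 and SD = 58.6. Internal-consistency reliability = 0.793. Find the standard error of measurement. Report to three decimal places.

26.661

SEM = SD · √(1 − ρ) = 58.6 × √0.207 = 58.6 × 0.4550 = 26.6614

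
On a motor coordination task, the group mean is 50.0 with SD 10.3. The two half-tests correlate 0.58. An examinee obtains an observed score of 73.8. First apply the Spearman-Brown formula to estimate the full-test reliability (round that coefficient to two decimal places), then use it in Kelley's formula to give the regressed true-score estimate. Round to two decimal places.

Spearman-Brown: ρ = 2r/(1 + r) = 2(0.58)/(1 + 0.58) = 1.160/1.58 = 0.7342 → 0.73
Weight the observed score by reliability and the mean by (1 − reliability): T̂ = 0.73·73.8 + 0.27·50.0 = 53.874 + 13.500 = 67.374.

67.37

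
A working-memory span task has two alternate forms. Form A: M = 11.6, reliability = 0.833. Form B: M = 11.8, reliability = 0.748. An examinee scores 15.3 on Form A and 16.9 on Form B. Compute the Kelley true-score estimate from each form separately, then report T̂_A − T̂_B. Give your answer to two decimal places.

-0.93

T̂_A = 0.833(15.3) + 0.167(11.6) = 14.6821
T̂_B = 0.748(16.9) + 0.252(11.8) = 15.6148
T̂_A − T̂_B = -0.9327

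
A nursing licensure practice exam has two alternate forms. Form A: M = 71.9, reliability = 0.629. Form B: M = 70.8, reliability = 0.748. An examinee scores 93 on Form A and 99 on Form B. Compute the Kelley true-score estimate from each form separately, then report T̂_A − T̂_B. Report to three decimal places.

T̂_A = 0.629(93) + 0.371(71.9) = 85.17190
T̂_B = 0.748(99) + 0.252(70.8) = 91.89360
T̂_A − T̂_B = -6.72170

-6.722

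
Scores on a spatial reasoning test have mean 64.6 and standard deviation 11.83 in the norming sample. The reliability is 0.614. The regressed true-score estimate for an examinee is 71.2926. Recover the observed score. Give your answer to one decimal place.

T̂ = ρX + (1 − ρ)μ  ⇒  X = (T̂ − (1 − ρ)μ) / ρ
X = (71.2926 − 0.386 × 64.6) / 0.614 = (71.2926 − 24.9356) / 0.614 = 46.3570 / 0.614 = 75.500

75.5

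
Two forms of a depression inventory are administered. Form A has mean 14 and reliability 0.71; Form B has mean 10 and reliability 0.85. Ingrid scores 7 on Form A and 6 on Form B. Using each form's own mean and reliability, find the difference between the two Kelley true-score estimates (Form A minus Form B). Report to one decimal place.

T̂_A = 0.71(7) + 0.29(14) = 9.030
T̂_B = 0.85(6) + 0.15(10) = 6.600
T̂_A − T̂_B = 2.430

2.4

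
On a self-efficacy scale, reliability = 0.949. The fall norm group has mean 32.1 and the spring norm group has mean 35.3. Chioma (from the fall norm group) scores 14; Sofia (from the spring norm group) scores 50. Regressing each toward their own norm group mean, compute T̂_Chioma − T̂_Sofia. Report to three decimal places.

T̂_Chioma = 0.949(14) + 0.051(32.1) = 14.92310
T̂_Sofia = 0.949(50) + 0.051(35.3) = 49.25030
Difference = 14.92310 − 49.25030 = -34.32720

-34.327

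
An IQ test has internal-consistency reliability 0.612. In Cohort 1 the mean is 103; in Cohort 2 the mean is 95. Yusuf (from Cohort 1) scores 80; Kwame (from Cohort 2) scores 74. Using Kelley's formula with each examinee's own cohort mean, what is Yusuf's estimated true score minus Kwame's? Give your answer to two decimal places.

T̂_Yusuf = 0.612(80) + 0.388(103) = 88.9240
T̂_Kwame = 0.612(74) + 0.388(95) = 82.1480
Difference = 88.9240 − 82.1480 = 6.7760

6.78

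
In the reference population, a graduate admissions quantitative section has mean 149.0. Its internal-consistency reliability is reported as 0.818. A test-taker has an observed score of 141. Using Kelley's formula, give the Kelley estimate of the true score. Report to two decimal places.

142.46

Kelley's formula gives T̂ = 0.818·141 + 0.182·149.0 = 115.338 + 27.1180 = 142.456.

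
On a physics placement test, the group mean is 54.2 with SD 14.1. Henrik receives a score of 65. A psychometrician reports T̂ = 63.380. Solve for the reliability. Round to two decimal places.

0.85

T̂ = ρX + (1 − ρ)μ  ⇒  T̂ − μ = ρ(X − μ)
ρ = (T̂ − μ)/(X − μ) = (63.380 − 54.2) / (65 − 54.2) = 9.180 / 10.8 = 0.8500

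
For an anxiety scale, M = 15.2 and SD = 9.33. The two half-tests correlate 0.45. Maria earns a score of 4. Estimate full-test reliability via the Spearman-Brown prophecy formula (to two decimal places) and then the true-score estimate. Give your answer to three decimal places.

8.256

Spearman-Brown: ρ = 2r/(1 + r) = 2(0.45)/(1 + 0.45) = 0.900/1.45 = 0.6207 → 0.62
T̂ = 0.62(4) + 0.38(15.2) = 2.48 + 5.776 = 8.2560 → 8.256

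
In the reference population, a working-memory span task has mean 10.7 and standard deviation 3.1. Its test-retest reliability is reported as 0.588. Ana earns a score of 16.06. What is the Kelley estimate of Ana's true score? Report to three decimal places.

T̂ = ρX + (1 − ρ)μ
  = 0.588 × 16.06 + 0.412 × 10.7
  = 9.44328 + 4.4084
  = 13.8517
  ≈ 13.852

13.852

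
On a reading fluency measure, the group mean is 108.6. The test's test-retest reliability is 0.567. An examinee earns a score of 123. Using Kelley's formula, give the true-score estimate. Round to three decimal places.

116.765

Weight the observed score by reliability and the mean by (1 − reliability): T̂ = 0.567·123 + 0.433·108.6 = 69.741 + 47.0238 = 116.7648.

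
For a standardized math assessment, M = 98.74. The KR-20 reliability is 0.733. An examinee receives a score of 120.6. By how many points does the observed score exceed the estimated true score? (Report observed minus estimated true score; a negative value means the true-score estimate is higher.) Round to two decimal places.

T̂ = ρX + (1 − ρ)μ
  = 0.733 × 120.6 + 0.267 × 98.74
  = 88.3998 + 26.36358
  = 114.7634
  ≈ 114.763
X − T̂ = 120.6 − 114.763 = 5.837 → 5.84

5.84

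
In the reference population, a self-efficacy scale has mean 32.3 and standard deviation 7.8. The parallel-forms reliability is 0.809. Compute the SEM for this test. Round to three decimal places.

SEM = SD · √(1 − ρ) = 7.8 × √0.191 = 7.8 × 0.4370 = 3.4089

3.409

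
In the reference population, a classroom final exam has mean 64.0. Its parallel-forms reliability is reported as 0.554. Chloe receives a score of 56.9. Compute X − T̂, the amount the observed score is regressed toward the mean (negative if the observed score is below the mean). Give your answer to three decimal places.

-3.167

Regress the observed score toward the mean by the unreliability: T̂ = 0.554·56.9 + 0.446·64.0 = 31.5226 + 28.5440 = 60.06660.
X − T̂ = 56.9 − 60.0666 = -3.1666 → -3.167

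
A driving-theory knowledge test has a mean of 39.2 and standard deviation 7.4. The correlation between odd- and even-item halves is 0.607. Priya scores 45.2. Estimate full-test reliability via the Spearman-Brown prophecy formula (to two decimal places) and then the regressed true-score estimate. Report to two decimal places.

Spearman-Brown: ρ = 2r/(1 + r) = 2(0.607)/(1 + 0.607) = 1.2140/1.607 = 0.7554 → 0.76
T̂ = 0.76(45.2) + 0.24(39.2) = 34.352 + 9.408 = 43.760 → 43.76

43.76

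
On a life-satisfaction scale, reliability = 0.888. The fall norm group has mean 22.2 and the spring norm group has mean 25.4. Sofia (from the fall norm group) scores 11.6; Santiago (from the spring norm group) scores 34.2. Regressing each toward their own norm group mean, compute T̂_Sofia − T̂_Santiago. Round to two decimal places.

T̂_Sofia = 0.888(11.6) + 0.112(22.2) = 12.7872
T̂_Santiago = 0.888(34.2) + 0.112(25.4) = 33.2144
Difference = 12.7872 − 33.2144 = -20.4272

-20.43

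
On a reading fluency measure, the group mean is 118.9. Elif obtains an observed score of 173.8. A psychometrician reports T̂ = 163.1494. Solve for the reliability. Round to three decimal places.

0.806

T̂ = ρX + (1 − ρ)μ  ⇒  T̂ − μ = ρ(X − μ)
ρ = (T̂ − μ)/(X − μ) = (163.1494 − 118.9) / (173.8 − 118.9) = 44.2494 / 54.9 = 0.80600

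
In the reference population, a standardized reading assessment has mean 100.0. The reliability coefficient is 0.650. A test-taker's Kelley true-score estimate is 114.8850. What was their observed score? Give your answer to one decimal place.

T̂ = ρX + (1 − ρ)μ  ⇒  X = (T̂ − (1 − ρ)μ) / ρ
X = (114.8850 − 0.350 × 100.0) / 0.650 = (114.8850 − 35.0000) / 0.650 = 79.8850 / 0.650 = 122.900

122.9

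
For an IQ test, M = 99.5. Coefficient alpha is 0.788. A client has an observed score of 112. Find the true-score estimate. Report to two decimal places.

109.35

T̂ = ρX + (1 − ρ)μ
  = 0.788 × 112 + 0.212 × 99.5
  = 88.256 + 21.0940
  = 109.350
  ≈ 109.35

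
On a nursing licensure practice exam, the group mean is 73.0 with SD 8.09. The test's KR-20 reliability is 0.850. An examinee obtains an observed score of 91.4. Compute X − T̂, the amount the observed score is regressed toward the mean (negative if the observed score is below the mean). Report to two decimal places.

2.76

Weight the observed score by reliability and the mean by (1 − reliability): T̂ = 0.850·91.4 + 0.150·73.0 = 77.6900 + 10.9500 = 88.6400.
X − T̂ = 91.4 − 88.640 = 2.760 → 2.76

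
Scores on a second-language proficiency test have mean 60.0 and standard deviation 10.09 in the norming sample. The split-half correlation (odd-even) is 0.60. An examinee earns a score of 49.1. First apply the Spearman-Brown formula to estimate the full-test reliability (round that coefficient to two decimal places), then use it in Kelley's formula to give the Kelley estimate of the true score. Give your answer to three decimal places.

51.825

Spearman-Brown: ρ = 2r/(1 + r) = 2(0.60)/(1 + 0.60) = 1.200/1.60 = 0.7500 → 0.75
T̂ = ρX + (1 − ρ)μ
  = 0.75 × 49.1 + 0.25 × 60.0
  = 36.825 + 15.000
  = 51.8250
  ≈ 51.825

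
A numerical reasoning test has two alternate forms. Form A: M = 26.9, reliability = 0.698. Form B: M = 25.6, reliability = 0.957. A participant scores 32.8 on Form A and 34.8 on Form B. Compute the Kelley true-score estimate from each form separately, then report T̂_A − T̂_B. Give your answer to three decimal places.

-3.386

T̂_A = 0.698(32.8) + 0.302(26.9) = 31.01820
T̂_B = 0.957(34.8) + 0.043(25.6) = 34.40440
T̂_A − T̂_B = -3.38620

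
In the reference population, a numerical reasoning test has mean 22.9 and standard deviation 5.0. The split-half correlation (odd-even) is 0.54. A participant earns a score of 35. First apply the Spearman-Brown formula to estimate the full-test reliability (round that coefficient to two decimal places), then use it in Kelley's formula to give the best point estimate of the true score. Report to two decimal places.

31.37

Spearman-Brown: ρ = 2r/(1 + r) = 2(0.54)/(1 + 0.54) = 1.080/1.54 = 0.7013 → 0.70
T̂ = ρX + (1 − ρ)μ
  = 0.70 × 35 + 0.30 × 22.9
  = 24.50 + 6.870
  = 31.370
  ≈ 31.37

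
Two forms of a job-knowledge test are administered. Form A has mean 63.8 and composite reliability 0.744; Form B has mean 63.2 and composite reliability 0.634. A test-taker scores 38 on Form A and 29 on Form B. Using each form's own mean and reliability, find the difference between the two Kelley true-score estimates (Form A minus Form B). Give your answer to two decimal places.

3.09

T̂_A = 0.744(38) + 0.256(63.8) = 44.6048
T̂_B = 0.634(29) + 0.366(63.2) = 41.5172
T̂_A − T̂_B = 3.0876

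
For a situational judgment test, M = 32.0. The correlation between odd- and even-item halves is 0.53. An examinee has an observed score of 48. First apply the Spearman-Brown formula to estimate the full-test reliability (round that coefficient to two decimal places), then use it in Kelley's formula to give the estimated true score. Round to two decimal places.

Spearman-Brown: ρ = 2r/(1 + r) = 2(0.53)/(1 + 0.53) = 1.060/1.53 = 0.6928 → 0.69
Weight the observed score by reliability and the mean by (1 − reliability): T̂ = 0.69·48 + 0.31·32.0 = 33.12 + 9.920 = 43.040.

43.04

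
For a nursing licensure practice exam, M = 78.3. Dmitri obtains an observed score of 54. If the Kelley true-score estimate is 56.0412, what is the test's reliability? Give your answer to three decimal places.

T̂ = ρX + (1 − ρ)μ  ⇒  T̂ − μ = ρ(X − μ)
ρ = (T̂ − μ)/(X − μ) = (56.0412 − 78.3) / (54 − 78.3) = -22.2588 / -24.3 = 0.91600

0.916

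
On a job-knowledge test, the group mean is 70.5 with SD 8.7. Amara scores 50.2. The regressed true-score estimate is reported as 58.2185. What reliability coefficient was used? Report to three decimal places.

0.605

T̂ = ρX + (1 − ρ)μ  ⇒  T̂ − μ = ρ(X − μ)
ρ = (T̂ − μ)/(X − μ) = (58.2185 − 70.5) / (50.2 − 70.5) = -12.2815 / -20.3 = 0.60500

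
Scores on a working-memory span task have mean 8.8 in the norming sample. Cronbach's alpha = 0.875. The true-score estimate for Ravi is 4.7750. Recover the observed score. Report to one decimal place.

4.2

T̂ = ρX + (1 − ρ)μ  ⇒  X = (T̂ − (1 − ρ)μ) / ρ
X = (4.7750 − 0.125 × 8.8) / 0.875 = (4.7750 − 1.1000) / 0.875 = 3.6750 / 0.875 = 4.200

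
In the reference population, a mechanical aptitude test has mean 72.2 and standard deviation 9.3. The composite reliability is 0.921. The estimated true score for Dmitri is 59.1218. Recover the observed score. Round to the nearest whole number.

58

T̂ = ρX + (1 − ρ)μ  ⇒  X = (T̂ − (1 − ρ)μ) / ρ
X = (59.1218 − 0.079 × 72.2) / 0.921 = (59.1218 − 5.7038) / 0.921 = 53.4180 / 0.921 = 58.00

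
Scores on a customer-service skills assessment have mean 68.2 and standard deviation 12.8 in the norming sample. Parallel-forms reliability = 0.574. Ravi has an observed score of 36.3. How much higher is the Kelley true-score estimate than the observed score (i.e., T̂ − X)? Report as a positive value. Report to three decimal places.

T̂ = 0.574(36.3) + 0.426(68.2) = 20.8362 + 29.0532 = 49.88940 → 49.8894
T̂ − X = 49.8894 − 36.3 = 13.5894 → 13.589

13.589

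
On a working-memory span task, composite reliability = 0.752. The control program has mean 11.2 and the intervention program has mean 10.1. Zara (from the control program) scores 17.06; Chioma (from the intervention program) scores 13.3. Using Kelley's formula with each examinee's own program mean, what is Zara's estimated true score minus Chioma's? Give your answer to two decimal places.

3.10

T̂_Zara = 0.752(17.06) + 0.248(11.2) = 15.6067
T̂_Chioma = 0.752(13.3) + 0.248(10.1) = 12.5064
Difference = 15.6067 − 12.5064 = 3.1003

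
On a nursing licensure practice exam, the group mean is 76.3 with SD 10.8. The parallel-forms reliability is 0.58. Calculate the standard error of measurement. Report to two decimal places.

7.00

SEM = SD · √(1 − ρ) = 10.8 × √0.42 = 10.8 × 0.6481 = 6.999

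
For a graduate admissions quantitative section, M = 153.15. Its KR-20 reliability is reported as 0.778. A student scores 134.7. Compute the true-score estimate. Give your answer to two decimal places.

138.80

T̂ = 0.778(134.7) + 0.222(153.15) = 104.7966 + 33.99930 = 138.796 → 138.80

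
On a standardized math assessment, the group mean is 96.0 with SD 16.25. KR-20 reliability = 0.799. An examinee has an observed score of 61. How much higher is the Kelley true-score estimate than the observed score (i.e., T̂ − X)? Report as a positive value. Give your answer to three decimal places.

T̂ = ρX + (1 − ρ)μ
  = 0.799 × 61 + 0.201 × 96.0
  = 48.739 + 19.2960
  = 68.03500
  ≈ 68.0350
T̂ − X = 68.0350 − 61 = 7.0350 → 7.035

7.035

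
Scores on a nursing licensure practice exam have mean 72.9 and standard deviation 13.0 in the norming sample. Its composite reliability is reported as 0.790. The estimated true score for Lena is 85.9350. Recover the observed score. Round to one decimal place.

T̂ = ρX + (1 − ρ)μ  ⇒  X = (T̂ − (1 − ρ)μ) / ρ
X = (85.9350 − 0.210 × 72.9) / 0.790 = (85.9350 − 15.3090) / 0.790 = 70.6260 / 0.790 = 89.400

89.4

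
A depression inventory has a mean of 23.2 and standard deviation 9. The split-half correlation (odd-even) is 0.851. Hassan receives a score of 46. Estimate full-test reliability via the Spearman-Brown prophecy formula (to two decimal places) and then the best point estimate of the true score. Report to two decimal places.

44.18

Spearman-Brown: ρ = 2r/(1 + r) = 2(0.851)/(1 + 0.851) = 1.7020/1.851 = 0.9195 → 0.92
T̂ = ρX + (1 − ρ)μ
  = 0.92 × 46 + 0.08 × 23.2
  = 42.32 + 1.856
  = 44.176
  ≈ 44.18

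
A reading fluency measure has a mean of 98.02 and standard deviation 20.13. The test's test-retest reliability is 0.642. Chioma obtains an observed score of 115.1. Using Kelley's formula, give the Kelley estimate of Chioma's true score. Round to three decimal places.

T̂ = 0.642(115.1) + 0.358(98.02) = 73.8942 + 35.09116 = 108.9854 → 108.985

108.985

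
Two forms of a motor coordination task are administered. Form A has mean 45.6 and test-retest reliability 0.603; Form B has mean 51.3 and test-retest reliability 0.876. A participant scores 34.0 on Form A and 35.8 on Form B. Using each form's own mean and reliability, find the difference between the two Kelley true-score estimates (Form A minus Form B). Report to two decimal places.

T̂_A = 0.603(34.0) + 0.397(45.6) = 38.6052
T̂_B = 0.876(35.8) + 0.124(51.3) = 37.7220
T̂_A − T̂_B = 0.8832

0.88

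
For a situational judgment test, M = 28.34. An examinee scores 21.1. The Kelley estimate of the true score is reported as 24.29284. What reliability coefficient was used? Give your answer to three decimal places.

0.559

T̂ = ρX + (1 − ρ)μ  ⇒  T̂ − μ = ρ(X − μ)
ρ = (T̂ − μ)/(X − μ) = (24.29284 − 28.34) / (21.1 − 28.34) = -4.04716 / -7.24 = 0.55900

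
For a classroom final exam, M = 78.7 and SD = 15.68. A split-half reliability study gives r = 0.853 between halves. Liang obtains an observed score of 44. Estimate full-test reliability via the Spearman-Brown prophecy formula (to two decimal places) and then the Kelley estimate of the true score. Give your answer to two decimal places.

Spearman-Brown: ρ = 2r/(1 + r) = 2(0.853)/(1 + 0.853) = 1.7060/1.853 = 0.9207 → 0.92
T̂ = ρX + (1 − ρ)μ
  = 0.92 × 44 + 0.08 × 78.7
  = 40.48 + 6.296
  = 46.776
  ≈ 46.78

46.78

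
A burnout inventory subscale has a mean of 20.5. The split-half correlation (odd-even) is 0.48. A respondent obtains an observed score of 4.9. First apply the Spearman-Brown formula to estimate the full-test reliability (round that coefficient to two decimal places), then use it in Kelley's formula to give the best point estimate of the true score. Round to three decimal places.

10.360

Spearman-Brown: ρ = 2r/(1 + r) = 2(0.48)/(1 + 0.48) = 0.960/1.48 = 0.6486 → 0.65
Weight the observed score by reliability and the mean by (1 − reliability): T̂ = 0.65·4.9 + 0.35·20.5 = 3.185 + 7.175 = 10.3600.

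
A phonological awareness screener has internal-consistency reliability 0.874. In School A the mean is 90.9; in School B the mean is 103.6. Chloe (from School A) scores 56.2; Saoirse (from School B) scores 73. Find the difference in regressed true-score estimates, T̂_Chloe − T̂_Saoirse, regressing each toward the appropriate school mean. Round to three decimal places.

-16.283

T̂_Chloe = 0.874(56.2) + 0.126(90.9) = 60.57220
T̂_Saoirse = 0.874(73) + 0.126(103.6) = 76.85560
Difference = 60.57220 − 76.85560 = -16.28340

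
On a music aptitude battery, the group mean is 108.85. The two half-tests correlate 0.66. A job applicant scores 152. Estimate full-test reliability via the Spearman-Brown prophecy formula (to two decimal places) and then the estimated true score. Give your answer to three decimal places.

143.370

Spearman-Brown: ρ = 2r/(1 + r) = 2(0.66)/(1 + 0.66) = 1.320/1.66 = 0.7952 → 0.80
T̂ = 0.80(152) + 0.20(108.85) = 121.60 + 21.7700 = 143.3700 → 143.370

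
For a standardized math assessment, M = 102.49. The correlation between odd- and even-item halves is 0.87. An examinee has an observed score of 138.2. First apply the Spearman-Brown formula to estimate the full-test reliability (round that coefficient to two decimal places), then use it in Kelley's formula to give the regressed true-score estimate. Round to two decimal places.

135.70

Spearman-Brown: ρ = 2r/(1 + r) = 2(0.87)/(1 + 0.87) = 1.740/1.87 = 0.9305 → 0.93
T̂ = ρX + (1 − ρ)μ
  = 0.93 × 138.2 + 0.07 × 102.49
  = 128.526 + 7.1743
  = 135.700
  ≈ 135.70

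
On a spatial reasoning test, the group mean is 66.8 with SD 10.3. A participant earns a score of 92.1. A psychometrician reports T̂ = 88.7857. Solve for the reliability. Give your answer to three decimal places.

0.869

T̂ = ρX + (1 − ρ)μ  ⇒  T̂ − μ = ρ(X − μ)
ρ = (T̂ − μ)/(X − μ) = (88.7857 − 66.8) / (92.1 − 66.8) = 21.9857 / 25.3 = 0.86900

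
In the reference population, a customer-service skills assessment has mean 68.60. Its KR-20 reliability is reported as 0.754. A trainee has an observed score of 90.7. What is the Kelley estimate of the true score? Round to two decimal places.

85.26

T̂ = 0.754(90.7) + 0.246(68.60) = 68.3878 + 16.87560 = 85.263 → 85.26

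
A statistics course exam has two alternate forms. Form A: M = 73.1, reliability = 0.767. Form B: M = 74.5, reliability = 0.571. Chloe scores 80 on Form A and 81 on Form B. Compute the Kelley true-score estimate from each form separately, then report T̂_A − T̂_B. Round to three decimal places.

0.181

T̂_A = 0.767(80) + 0.233(73.1) = 78.39230
T̂_B = 0.571(81) + 0.429(74.5) = 78.21150
T̂_A − T̂_B = 0.18080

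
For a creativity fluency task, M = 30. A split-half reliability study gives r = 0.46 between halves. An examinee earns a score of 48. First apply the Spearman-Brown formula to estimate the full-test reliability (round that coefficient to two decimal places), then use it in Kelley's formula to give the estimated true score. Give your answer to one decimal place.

Spearman-Brown: ρ = 2r/(1 + r) = 2(0.46)/(1 + 0.46) = 0.920/1.46 = 0.6301 → 0.63
Regress the observed score toward the mean by the unreliability: T̂ = 0.63·48 + 0.37·30 = 30.24 + 11.10 = 41.34.

41.3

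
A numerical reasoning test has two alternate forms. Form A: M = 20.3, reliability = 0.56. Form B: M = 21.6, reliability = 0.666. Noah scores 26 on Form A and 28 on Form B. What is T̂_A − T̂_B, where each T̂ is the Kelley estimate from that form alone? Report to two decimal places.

T̂_A = 0.56(26) + 0.44(20.3) = 23.4920
T̂_B = 0.666(28) + 0.334(21.6) = 25.8624
T̂_A − T̂_B = -2.3704

-2.37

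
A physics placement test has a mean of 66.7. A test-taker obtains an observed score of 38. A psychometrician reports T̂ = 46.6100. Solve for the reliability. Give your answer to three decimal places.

T̂ = ρX + (1 − ρ)μ  ⇒  T̂ − μ = ρ(X − μ)
ρ = (T̂ − μ)/(X − μ) = (46.6100 − 66.7) / (38 − 66.7) = -20.0900 / -28.7 = 0.70000

0.700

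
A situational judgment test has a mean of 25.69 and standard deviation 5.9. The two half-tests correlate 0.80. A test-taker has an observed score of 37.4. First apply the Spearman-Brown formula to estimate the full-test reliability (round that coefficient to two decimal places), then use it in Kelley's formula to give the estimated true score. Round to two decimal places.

36.11

Spearman-Brown: ρ = 2r/(1 + r) = 2(0.80)/(1 + 0.80) = 1.600/1.80 = 0.8889 → 0.89
Weight the observed score by reliability and the mean by (1 − reliability): T̂ = 0.89·37.4 + 0.11·25.69 = 33.286 + 2.8259 = 36.112.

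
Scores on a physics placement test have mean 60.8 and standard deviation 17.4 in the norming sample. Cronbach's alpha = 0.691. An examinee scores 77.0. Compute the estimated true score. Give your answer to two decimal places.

71.99

T̂ = ρX + (1 − ρ)μ
  = 0.691 × 77.0 + 0.309 × 60.8
  = 53.2070 + 18.7872
  = 71.994
  ≈ 71.99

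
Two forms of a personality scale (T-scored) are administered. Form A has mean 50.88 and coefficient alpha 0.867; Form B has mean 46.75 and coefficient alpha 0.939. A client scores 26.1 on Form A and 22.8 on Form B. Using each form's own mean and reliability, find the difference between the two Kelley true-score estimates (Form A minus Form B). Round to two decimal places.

T̂_A = 0.867(26.1) + 0.133(50.88) = 29.3957
T̂_B = 0.939(22.8) + 0.061(46.75) = 24.2610
T̂_A − T̂_B = 5.1348

5.13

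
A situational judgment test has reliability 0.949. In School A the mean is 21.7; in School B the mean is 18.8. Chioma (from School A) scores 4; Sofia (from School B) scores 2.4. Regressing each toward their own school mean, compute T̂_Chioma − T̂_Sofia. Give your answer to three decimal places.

1.666

T̂_Chioma = 0.949(4) + 0.051(21.7) = 4.90270
T̂_Sofia = 0.949(2.4) + 0.051(18.8) = 3.23640
Difference = 4.90270 − 3.23640 = 1.66630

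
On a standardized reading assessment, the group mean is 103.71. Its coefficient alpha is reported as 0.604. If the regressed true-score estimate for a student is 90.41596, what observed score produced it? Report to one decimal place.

T̂ = ρX + (1 − ρ)μ  ⇒  X = (T̂ − (1 − ρ)μ) / ρ
X = (90.41596 − 0.396 × 103.71) / 0.604 = (90.41596 − 41.06916) / 0.604 = 49.34680 / 0.604 = 81.700

81.7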